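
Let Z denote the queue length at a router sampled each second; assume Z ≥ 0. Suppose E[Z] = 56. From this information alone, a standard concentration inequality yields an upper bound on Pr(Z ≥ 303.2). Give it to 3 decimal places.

0.185

Only the mean of a non-negative variable is known, so Markov's inequality is the applicable tail bound.
Markov's inequality: for a non-negative random variable, Pr(Z ≥ a) ≤ E[Z]/a.
Here E[Z] = 56 and a = 303.2, so the bound is 56/303.2 = 0.1847.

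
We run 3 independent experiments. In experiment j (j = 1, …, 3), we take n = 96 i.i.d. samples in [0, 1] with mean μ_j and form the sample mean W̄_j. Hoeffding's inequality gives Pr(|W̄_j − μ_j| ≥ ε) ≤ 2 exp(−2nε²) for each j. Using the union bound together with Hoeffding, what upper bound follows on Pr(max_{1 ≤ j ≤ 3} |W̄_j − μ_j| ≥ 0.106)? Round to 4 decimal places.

0.6938

Per-experiment Hoeffding bound: 2·exp(−2·96·0.106²) = 2·exp(−2.15731) = 0.23127.
Union bound over 3 events: 3·0.23127 = 0.69381.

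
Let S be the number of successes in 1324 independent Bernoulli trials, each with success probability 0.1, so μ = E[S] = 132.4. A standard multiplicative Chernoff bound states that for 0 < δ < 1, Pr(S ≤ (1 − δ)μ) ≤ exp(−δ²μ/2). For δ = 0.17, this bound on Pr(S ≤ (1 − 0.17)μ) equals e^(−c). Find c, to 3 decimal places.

1.913

c = δ²μ/2 = 0.17²·132.4/2 = 1.9132.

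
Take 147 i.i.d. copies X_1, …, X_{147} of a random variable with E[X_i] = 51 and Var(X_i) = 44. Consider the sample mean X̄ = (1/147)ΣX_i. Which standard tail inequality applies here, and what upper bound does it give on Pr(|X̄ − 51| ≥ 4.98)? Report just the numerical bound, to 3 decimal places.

With mean and variance of each term known, Chebyshev's inequality bounds the deviation of the sum (or sample mean).
Var(X̄) = Var(X_i)/n = 44/147 = 0.29932.
Chebyshev: Pr(|X̄ − 51| ≥ 4.98) ≤ Var(X̄)/(4.98)² = 44/(147·4.98²) = 0.0121.

0.012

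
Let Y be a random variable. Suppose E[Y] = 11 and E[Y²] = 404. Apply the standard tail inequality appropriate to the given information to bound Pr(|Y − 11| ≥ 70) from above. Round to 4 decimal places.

The first two moments determine the variance, so Chebyshev's inequality is the sharpest standard bound available.
Var(Y) = E[Y²] − (E[Y])² = 404 − 121 = 283.
Chebyshev's inequality: Pr(|Y − μ| ≥ t) ≤ Var(Y)/t² = 283/4900 = 0.0578.

0.0578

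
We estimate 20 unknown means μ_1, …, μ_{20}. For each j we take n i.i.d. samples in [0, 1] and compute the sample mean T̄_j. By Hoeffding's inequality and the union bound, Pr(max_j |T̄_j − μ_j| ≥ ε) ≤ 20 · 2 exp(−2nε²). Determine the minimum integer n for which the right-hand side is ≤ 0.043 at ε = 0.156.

141

Need 2·20·exp(−2nε²) ≤ 0.043, i.e. exp(−2nε²) ≤ 0.043/40.
So 2nε² ≥ ln(40/0.043) = 6.835435.
Hence n ≥ 6.835435/(2·0.156²) = 140.439.
The smallest integer n is 141.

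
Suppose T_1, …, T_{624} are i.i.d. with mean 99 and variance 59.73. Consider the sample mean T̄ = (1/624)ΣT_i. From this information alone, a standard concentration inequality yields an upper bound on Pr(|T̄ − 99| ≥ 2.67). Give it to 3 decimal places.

0.013

With mean and variance of each term known, Chebyshev's inequality bounds the deviation of the sum (or sample mean).
Var(T̄) = Var(T_i)/n = 59.73/624 = 0.095721.
Chebyshev: Pr(|T̄ − 99| ≥ 2.67) ≤ Var(T̄)/(2.67)² = 59.73/(624·2.67²) = 0.0134.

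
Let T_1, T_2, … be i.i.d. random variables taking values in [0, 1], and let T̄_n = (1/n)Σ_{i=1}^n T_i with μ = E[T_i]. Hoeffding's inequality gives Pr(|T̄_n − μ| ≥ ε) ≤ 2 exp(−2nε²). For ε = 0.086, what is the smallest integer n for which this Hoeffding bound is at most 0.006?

Require 2·exp(−2nε²) ≤ 0.006, i.e. 2nε² ≥ ln(2/0.006) = 5.809143.
So n ≥ 5.809143 / (2·0.086²) = 392.722.
The smallest integer n is 393.

393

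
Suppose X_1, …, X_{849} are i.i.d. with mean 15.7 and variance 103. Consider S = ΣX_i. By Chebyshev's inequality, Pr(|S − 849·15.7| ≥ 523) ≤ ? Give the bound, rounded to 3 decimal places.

0.320

Var(S) = n·Var(X_i) = 849·103 = 87447.
Chebyshev: Pr(|S − 849·15.7| ≥ 523) ≤ Var(S)/523² = 87447/273529 = 0.3197.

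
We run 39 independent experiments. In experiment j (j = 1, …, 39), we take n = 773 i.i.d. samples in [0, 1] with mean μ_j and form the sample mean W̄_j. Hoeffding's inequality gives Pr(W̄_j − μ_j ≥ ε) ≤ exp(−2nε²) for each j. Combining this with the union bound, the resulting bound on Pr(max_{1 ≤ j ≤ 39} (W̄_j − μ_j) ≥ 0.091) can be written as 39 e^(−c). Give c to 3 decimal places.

12.802

Union bound over the 39 events: Pr(max_{1 ≤ j ≤ 39} (W̄_j − μ_j) ≥ 0.091) ≤ 39·exp(−2nε²) = 39 exp(−2·773·0.091²).
So c = 2·773·0.091² = 12.8024.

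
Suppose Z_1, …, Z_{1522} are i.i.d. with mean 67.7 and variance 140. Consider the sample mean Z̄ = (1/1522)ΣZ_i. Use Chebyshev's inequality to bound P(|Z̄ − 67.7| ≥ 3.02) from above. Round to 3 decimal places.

0.010

Var(Z̄) = Var(Z_i)/n = 140/1522 = 0.091984.
Chebyshev: P(|Z̄ − 67.7| ≥ 3.02) ≤ Var(Z̄)/(3.02)² = 140/(1522·3.02²) = 0.0101.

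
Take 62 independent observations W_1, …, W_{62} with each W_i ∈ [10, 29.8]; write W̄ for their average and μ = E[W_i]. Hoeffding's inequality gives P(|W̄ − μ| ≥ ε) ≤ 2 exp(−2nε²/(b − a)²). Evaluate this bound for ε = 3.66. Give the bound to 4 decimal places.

Exponent: 2nε²/(b − a)² = 2·62·3.66² / 19.8² = 4.23695.
Bound = 2·exp(−4.23695) = 0.02890.

0.0289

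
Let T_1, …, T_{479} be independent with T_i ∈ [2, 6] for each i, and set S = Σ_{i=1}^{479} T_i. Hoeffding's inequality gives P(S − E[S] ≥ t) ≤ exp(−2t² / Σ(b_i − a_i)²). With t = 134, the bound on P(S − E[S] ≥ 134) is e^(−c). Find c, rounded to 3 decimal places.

4.686

Σ(b_i − a_i)² = 479·(4)² = 7664.
c = 2t²/7664 = 2·134²/7664 = 4.6858.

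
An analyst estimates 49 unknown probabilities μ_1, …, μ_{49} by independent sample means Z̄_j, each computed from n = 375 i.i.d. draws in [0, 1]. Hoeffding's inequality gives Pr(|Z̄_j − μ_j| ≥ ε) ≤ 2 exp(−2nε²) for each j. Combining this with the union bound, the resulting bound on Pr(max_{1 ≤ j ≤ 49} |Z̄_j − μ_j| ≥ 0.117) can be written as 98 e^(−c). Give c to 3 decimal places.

10.267

Union bound over the 49 events: Pr(max_{1 ≤ j ≤ 49} |Z̄_j − μ_j| ≥ 0.117) ≤ 49·2·exp(−2nε²) = 98 exp(−2·375·0.117²).
So c = 2·375·0.117² = 10.2668.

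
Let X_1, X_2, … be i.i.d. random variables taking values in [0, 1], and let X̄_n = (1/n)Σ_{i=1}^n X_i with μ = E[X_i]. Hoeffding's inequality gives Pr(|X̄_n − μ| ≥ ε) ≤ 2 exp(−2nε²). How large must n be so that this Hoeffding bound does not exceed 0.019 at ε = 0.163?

88

Require 2·exp(−2nε²) ≤ 0.019, i.e. 2nε² ≥ ln(2/0.019) = 4.656463.
So n ≥ 4.656463 / (2·0.163²) = 87.630.
The smallest integer n is 88.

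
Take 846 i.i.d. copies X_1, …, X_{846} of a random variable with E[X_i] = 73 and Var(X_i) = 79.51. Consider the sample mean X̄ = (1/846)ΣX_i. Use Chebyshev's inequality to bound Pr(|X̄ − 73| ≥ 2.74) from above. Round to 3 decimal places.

0.013

Var(X̄) = Var(X_i)/n = 79.51/846 = 0.093983.
Chebyshev: Pr(|X̄ − 73| ≥ 2.74) ≤ Var(X̄)/(2.74)² = 79.51/(846·2.74²) = 0.0125.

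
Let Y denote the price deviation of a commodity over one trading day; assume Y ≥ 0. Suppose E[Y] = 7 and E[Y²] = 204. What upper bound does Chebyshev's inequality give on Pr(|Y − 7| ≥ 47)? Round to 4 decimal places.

0.0702

Var(Y) = E[Y²] − (E[Y])² = 204 − 49 = 155.
Chebyshev's inequality: Pr(|Y − μ| ≥ t) ≤ Var(Y)/t² = 155/2209 = 0.0702.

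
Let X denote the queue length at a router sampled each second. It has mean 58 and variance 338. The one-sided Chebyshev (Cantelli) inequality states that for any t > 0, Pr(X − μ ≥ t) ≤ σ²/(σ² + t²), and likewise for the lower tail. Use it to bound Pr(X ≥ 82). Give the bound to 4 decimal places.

0.3698

Here σ² = 338 and t = 24, so σ² + t² = 914.
Cantelli's bound: 338/914 = 0.3698.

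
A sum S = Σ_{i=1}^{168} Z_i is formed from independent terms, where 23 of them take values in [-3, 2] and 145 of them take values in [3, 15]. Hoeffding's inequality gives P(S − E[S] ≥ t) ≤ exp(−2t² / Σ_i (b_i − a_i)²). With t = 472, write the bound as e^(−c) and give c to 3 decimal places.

20.768

Σ(b_i − a_i)² = 23·5² + 145·12² = 21455.
c = 2t² / 21455 = 2·472² / 21455 = 20.7676.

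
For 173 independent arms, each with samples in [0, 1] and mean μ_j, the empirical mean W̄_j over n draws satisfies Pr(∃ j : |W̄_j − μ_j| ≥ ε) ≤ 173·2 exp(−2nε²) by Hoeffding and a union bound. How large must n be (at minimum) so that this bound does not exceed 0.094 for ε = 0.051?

Need 2·173·exp(−2nε²) ≤ 0.094, i.e. exp(−2nε²) ≤ 0.094/346.
So 2nε² ≥ ln(346/0.094) = 8.210899.
Hence n ≥ 8.210899/(2·0.051²) = 1578.412.
The smallest integer n is 1579.

1579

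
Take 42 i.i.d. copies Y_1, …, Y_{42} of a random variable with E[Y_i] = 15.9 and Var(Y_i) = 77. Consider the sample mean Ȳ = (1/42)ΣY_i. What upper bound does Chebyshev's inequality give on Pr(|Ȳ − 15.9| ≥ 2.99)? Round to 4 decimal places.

0.2051

Var(Ȳ) = Var(Y_i)/n = 77/42 = 1.8333.
Chebyshev: Pr(|Ȳ − 15.9| ≥ 2.99) ≤ Var(Ȳ)/(2.99)² = 77/(42·2.99²) = 0.2051.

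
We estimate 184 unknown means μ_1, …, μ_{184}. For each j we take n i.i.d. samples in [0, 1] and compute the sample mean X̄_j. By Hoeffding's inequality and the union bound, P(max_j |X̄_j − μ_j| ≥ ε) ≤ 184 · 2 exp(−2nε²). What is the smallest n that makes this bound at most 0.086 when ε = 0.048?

1815

Need 2·184·exp(−2nε²) ≤ 0.086, i.e. exp(−2nε²) ≤ 0.086/368.
So 2nε² ≥ ln(368/0.086) = 8.361491.
Hence n ≥ 8.361491/(2·0.048²) = 1814.560.
The smallest integer n is 1815.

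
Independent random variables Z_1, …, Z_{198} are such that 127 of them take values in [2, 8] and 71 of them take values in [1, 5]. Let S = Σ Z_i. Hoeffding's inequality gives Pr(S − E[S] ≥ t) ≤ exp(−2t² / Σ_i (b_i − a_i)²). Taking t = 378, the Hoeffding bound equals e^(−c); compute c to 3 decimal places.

50.064

Σ(b_i − a_i)² = 127·6² + 71·4² = 5708.
c = 2t² / 5708 = 2·378² / 5708 = 50.0645.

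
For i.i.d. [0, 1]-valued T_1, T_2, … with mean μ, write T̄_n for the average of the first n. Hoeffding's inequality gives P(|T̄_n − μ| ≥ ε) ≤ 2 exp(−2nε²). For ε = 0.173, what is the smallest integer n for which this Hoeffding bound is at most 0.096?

Require 2·exp(−2nε²) ≤ 0.096, i.e. 2nε² ≥ ln(2/0.096) = 3.036554.
So n ≥ 3.036554 / (2·0.173²) = 50.729.
The smallest integer n is 51.

51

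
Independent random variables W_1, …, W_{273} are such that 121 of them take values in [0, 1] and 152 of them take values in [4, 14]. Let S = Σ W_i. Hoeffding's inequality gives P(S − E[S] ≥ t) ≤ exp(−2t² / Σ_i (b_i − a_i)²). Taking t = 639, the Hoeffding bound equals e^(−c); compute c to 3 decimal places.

53.302

Σ(b_i − a_i)² = 121·1² + 152·10² = 15321.
c = 2t² / 15321 = 2·639² / 15321 = 53.3021.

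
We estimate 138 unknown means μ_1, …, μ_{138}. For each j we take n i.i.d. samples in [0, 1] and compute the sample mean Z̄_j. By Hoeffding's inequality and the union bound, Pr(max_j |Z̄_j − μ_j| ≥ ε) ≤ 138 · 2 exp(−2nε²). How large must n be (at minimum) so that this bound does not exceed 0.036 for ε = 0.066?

Need 2·138·exp(−2nε²) ≤ 0.036, i.e. exp(−2nε²) ≤ 0.036/276.
So 2nε² ≥ ln(276/0.036) = 8.944637.
Hence n ≥ 8.944637/(2·0.066²) = 1026.703.
The smallest integer n is 1027.

1027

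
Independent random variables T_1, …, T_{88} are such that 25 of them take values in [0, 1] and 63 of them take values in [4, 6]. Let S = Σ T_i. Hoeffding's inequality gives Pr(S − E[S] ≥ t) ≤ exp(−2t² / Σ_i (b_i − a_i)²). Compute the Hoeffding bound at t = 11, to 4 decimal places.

0.4174

Σ(b_i − a_i)² = 25·1² + 63·2² = 277.
Exponent = 2·11² / 277 = 0.87365.
Bound = exp(−0.87365) = 0.41743.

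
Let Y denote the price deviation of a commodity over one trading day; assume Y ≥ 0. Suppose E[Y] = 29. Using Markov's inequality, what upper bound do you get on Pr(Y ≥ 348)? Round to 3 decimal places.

Markov's inequality: for a non-negative random variable, Pr(Y ≥ a) ≤ E[Y]/a.
Here E[Y] = 29 and a = 348, so the bound is 29/348 = 0.0833.

0.083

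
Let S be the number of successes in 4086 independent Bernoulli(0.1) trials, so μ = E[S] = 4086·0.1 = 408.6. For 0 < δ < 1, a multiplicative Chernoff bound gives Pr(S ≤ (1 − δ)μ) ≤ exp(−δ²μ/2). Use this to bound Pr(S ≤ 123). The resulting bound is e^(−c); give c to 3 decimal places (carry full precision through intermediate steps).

99.813

Write 123 = (1 − δ)μ, so δ = 1 − 123/408.6 = 0.6989721…
Then the exponent is δ²μ/2 = (μ − 123)²/(2μ) = 99.813216.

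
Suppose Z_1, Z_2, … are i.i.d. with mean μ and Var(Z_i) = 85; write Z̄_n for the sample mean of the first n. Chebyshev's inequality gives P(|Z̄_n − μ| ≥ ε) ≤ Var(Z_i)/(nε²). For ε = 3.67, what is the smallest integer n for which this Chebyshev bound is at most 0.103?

Require 85/(n·3.67²) ≤ 0.103, i.e. n ≥ 85/(0.103·3.67²) = 61.270.
The smallest integer n is 62.

62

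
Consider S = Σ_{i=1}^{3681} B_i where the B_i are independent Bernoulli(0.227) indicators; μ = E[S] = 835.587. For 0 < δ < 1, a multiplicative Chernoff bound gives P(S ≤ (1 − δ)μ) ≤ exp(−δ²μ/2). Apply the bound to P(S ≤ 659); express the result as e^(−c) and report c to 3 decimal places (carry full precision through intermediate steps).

Write 659 = (1 − δ)μ, so δ = 1 − 659/835.587 = 0.2113329…
Then the exponent is δ²μ/2 = (μ − 659)²/(2μ) = 18.659319.

18.659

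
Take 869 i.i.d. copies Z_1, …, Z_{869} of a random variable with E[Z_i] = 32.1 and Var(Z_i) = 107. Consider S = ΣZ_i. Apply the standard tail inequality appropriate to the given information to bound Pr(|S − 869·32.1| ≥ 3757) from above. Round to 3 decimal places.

0.007

With mean and variance of each term known, Chebyshev's inequality bounds the deviation of the sum (or sample mean).
Var(S) = n·Var(Z_i) = 869·107 = 92983.
Chebyshev: Pr(|S − 869·32.1| ≥ 3757) ≤ Var(S)/3757² = 92983/14115049 = 0.0066.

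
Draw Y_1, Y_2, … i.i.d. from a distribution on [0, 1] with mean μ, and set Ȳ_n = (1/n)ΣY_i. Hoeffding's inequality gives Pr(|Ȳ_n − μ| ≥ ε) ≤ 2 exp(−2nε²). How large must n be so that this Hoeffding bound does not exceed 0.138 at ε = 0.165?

50

Require 2·exp(−2nε²) ≤ 0.138, i.e. 2nε² ≥ ln(2/0.138) = 2.673649.
So n ≥ 2.673649 / (2·0.165²) = 49.103.
The smallest integer n is 50.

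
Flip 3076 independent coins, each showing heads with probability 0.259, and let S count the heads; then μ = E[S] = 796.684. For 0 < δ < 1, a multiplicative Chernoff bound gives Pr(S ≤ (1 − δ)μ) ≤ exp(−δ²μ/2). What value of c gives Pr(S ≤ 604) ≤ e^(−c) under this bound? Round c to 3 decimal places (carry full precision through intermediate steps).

Write 604 = (1 − δ)μ, so δ = 1 − 604/796.684 = 0.2418575…
Then the exponent is δ²μ/2 = (μ − 604)²/(2μ) = 23.301035.

23.301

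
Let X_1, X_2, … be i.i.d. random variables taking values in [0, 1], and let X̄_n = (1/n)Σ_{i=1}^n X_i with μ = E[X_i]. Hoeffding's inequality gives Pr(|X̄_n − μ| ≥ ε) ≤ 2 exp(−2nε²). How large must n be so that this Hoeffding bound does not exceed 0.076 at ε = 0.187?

47

Require 2·exp(−2nε²) ≤ 0.076, i.e. 2nε² ≥ ln(2/0.076) = 3.270169.
So n ≥ 3.270169 / (2·0.187²) = 46.758.
The smallest integer n is 47.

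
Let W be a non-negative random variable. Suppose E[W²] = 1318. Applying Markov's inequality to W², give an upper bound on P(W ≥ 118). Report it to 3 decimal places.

0.095

Since W ≥ 0, the event {W ≥ 118} is the same as {W² ≥ 13924}.
Markov's inequality applied to W² gives P(W² ≥ 13924) ≤ E[W²]/13924 = 1318/13924 = 0.0947.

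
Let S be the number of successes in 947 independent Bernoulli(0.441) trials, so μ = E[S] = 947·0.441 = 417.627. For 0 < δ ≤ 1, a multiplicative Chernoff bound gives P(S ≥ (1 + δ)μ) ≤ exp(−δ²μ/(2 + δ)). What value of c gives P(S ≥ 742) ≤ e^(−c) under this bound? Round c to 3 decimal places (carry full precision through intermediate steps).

Write 742 = (1 + δ)μ, so δ = 742/417.627 − 1 = 0.7767051…
Then the exponent is δ²μ/(2 + δ) = (742 − μ)² / (μ·(2 + δ)) = 90.734213.

90.734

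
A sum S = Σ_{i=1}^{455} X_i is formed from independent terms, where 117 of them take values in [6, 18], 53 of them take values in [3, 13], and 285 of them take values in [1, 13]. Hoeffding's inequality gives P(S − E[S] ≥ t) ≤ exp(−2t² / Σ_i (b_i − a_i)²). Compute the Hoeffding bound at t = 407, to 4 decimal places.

Σ(b_i − a_i)² = 117·12² + 53·10² + 285·12² = 63188.
Exponent = 2·407² / 63188 = 5.24305.
Bound = exp(−5.24305) = 0.00528.

0.0053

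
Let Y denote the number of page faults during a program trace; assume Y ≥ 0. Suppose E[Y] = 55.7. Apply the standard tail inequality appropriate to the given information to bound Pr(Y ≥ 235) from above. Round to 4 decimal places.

Only the mean of a non-negative variable is known, so Markov's inequality is the applicable tail bound.
Markov's inequality: for a non-negative random variable, Pr(Y ≥ a) ≤ E[Y]/a.
Here E[Y] = 55.7 and a = 235, so the bound is 55.7/235 = 0.2370.

0.2370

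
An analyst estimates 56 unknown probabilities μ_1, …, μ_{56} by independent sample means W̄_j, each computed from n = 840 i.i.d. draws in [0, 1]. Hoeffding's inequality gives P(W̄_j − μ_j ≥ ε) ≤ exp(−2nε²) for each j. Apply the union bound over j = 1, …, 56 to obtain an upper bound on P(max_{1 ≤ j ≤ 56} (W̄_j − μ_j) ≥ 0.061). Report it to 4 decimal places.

Per-experiment Hoeffding bound: exp(−2·840·0.061²) = exp(−6.25128) = 0.001928.
Union bound over 56 events: 56·0.001928 = 0.10797.

0.1080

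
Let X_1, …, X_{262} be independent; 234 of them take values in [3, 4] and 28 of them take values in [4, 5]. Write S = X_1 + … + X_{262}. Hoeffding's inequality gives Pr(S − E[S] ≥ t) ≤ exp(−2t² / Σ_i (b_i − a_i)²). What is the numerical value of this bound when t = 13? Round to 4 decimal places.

Σ(b_i − a_i)² = 234·1² + 28·1² = 262.
Exponent = 2·13² / 262 = 1.29008.
Bound = exp(−1.29008) = 0.27525.

0.2752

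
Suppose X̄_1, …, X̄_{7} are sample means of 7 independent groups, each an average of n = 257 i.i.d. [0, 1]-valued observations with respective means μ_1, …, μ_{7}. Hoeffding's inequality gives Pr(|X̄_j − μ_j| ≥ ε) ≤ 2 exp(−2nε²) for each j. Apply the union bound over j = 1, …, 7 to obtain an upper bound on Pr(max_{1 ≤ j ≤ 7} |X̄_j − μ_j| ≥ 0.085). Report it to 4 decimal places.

Per-experiment Hoeffding bound: 2·exp(−2·257·0.085²) = 2·exp(−3.71365) = 0.048777.
Union bound over 7 events: 7·0.048777 = 0.34144.

0.3414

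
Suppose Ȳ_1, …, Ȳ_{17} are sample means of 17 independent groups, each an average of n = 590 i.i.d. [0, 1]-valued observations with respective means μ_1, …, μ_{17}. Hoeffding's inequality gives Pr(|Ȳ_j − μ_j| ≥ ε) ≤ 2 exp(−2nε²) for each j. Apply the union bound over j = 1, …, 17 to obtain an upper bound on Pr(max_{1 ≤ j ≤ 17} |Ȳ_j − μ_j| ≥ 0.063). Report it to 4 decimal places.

Per-experiment Hoeffding bound: 2·exp(−2·590·0.063²) = 2·exp(−4.68342) = 0.018495.
Union bound over 17 events: 17·0.018495 = 0.31441.

0.3144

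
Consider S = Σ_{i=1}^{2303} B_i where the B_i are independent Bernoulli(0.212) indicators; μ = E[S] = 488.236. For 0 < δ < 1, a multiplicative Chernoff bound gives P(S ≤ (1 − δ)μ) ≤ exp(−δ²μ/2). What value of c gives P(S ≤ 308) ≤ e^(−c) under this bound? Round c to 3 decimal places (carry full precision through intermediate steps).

Write 308 = (1 − δ)μ, so δ = 1 − 308/488.236 = 0.3691575…
Then the exponent is δ²μ/2 = (μ − 308)²/(2μ) = 33.267739.

33.268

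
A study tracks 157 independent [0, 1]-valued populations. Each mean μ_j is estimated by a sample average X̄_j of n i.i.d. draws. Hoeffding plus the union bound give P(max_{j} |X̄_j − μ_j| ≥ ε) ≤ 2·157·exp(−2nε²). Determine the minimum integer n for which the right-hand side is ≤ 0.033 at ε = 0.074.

Need 2·157·exp(−2nε²) ≤ 0.033, i.e. exp(−2nε²) ≤ 0.033/314.
So 2nε² ≥ ln(314/0.033) = 9.160641.
Hence n ≥ 9.160641/(2·0.074²) = 836.435.
The smallest integer n is 837.

837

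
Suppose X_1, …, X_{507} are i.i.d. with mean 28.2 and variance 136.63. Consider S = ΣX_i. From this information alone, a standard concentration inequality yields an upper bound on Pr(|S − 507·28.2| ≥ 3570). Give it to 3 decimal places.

With mean and variance of each term known, Chebyshev's inequality bounds the deviation of the sum (or sample mean).
Var(S) = n·Var(X_i) = 507·136.63 = 69271.41.
Chebyshev: Pr(|S − 507·28.2| ≥ 3570) ≤ Var(S)/3570² = 69271.41/12744900 = 0.0054.

0.005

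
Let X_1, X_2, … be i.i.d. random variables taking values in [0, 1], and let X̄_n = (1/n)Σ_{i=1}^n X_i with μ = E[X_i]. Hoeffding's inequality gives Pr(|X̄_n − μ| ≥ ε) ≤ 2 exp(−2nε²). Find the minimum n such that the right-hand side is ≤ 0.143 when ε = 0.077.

Require 2·exp(−2nε²) ≤ 0.143, i.e. 2nε² ≥ ln(2/0.143) = 2.638058.
So n ≥ 2.638058 / (2·0.077²) = 222.471.
The smallest integer n is 223.

223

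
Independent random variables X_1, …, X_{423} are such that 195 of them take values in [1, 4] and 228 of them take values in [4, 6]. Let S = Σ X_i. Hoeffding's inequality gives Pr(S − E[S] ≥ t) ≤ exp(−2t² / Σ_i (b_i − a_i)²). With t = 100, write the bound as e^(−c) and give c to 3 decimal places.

7.499

Σ(b_i − a_i)² = 195·3² + 228·2² = 2667.
c = 2t² / 2667 = 2·100² / 2667 = 7.4991.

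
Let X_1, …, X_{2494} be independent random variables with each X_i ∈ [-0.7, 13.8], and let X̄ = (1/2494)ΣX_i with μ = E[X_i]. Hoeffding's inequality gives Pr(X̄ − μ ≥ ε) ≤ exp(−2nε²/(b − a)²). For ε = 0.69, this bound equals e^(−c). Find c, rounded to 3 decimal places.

11.295

c = 2nε²/(b − a)² = 2·2494·0.69² / 14.5² = 11.2951.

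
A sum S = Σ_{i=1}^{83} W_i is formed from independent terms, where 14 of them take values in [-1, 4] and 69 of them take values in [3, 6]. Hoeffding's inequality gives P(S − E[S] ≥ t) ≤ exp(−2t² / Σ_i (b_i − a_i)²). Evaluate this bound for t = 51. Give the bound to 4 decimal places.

Σ(b_i − a_i)² = 14·5² + 69·3² = 971.
Exponent = 2·51² / 971 = 5.35736.
Bound = exp(−5.35736) = 0.00471.

0.0047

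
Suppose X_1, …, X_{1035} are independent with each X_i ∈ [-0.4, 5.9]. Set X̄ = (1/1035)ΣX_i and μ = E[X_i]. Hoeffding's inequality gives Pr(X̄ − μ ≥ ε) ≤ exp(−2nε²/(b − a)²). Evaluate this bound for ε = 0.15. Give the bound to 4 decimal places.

Exponent: 2nε²/(b − a)² = 2·1035·0.15² / 6.3² = 1.17347.
Bound = exp(−1.17347) = 0.30929.

0.3093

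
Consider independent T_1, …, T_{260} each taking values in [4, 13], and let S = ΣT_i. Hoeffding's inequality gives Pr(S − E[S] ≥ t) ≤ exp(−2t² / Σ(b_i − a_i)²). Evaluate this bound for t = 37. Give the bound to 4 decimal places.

0.8781

Σ(b_i − a_i)² = 260·(9)² = 21060.
Exponent = 2·37²/21060 = 0.1300.
Bound = exp(−0.1300) = 0.87809.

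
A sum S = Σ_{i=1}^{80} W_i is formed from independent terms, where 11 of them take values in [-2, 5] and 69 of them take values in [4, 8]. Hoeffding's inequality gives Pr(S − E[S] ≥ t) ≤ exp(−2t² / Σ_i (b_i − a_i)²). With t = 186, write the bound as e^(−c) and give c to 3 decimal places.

Σ(b_i − a_i)² = 11·7² + 69·4² = 1643.
c = 2t² / 1643 = 2·186² / 1643 = 42.1132.

42.113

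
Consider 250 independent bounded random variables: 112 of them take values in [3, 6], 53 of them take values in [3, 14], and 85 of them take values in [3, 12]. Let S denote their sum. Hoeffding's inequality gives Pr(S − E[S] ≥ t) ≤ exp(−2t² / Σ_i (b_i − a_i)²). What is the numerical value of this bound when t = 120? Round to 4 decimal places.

0.1336

Σ(b_i − a_i)² = 112·3² + 53·11² + 85·9² = 14306.
Exponent = 2·120² / 14306 = 2.01314.
Bound = exp(−2.01314) = 0.13357.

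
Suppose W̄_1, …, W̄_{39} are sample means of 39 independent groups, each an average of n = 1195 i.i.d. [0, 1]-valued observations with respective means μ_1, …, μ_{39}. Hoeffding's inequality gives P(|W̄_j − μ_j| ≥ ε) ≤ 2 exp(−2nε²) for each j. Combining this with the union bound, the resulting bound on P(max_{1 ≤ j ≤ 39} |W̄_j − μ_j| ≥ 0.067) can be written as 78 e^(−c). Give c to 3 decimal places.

10.729

Union bound over the 39 events: P(max_{1 ≤ j ≤ 39} |W̄_j − μ_j| ≥ 0.067) ≤ 39·2·exp(−2nε²) = 78 exp(−2·1195·0.067²).
So c = 2·1195·0.067² = 10.7287.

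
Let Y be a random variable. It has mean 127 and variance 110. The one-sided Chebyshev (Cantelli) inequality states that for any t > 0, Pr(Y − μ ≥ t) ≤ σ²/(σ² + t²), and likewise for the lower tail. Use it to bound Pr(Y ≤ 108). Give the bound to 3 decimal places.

0.234

Here σ² = 110 and t = 19, so σ² + t² = 471.
Cantelli's bound: 110/471 = 0.2335.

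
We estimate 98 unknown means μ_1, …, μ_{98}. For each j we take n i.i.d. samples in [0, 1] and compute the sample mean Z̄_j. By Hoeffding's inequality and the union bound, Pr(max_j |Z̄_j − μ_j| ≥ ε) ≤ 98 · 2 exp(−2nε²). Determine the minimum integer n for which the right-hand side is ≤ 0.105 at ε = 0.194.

101

Need 2·98·exp(−2nε²) ≤ 0.105, i.e. exp(−2nε²) ≤ 0.105/196.
So 2nε² ≥ ln(196/0.105) = 7.531910.
Hence n ≥ 7.531910/(2·0.194²) = 100.063.
The smallest integer n is 101.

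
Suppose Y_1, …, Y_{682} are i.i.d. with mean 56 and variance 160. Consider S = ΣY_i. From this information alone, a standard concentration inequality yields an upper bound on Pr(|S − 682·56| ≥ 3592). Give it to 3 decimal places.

0.008

With mean and variance of each term known, Chebyshev's inequality bounds the deviation of the sum (or sample mean).
Var(S) = n·Var(Y_i) = 682·160 = 109120.
Chebyshev: Pr(|S − 682·56| ≥ 3592) ≤ Var(S)/3592² = 109120/12902464 = 0.0085.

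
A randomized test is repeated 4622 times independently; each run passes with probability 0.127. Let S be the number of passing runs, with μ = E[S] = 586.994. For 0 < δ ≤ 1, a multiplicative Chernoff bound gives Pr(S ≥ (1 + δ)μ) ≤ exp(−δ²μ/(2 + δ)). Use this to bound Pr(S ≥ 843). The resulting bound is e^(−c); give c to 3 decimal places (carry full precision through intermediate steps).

45.832

Write 843 = (1 + δ)μ, so δ = 843/586.994 − 1 = 0.4361305…
Then the exponent is δ²μ/(2 + δ) = (843 − μ)² / (μ·(2 + δ)) = 45.831711.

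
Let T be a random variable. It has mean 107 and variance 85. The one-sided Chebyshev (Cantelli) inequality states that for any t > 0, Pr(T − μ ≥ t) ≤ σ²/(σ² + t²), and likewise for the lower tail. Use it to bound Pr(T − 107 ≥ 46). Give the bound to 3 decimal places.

0.039

Here σ² = 85 and t = 46, so σ² + t² = 2201.
Cantelli's bound: 85/2201 = 0.0386.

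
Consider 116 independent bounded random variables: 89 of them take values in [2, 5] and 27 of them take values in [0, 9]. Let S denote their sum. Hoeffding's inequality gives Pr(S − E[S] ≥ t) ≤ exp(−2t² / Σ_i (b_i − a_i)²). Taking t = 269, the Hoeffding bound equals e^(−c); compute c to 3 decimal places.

Σ(b_i − a_i)² = 89·3² + 27·9² = 2988.
c = 2t² / 2988 = 2·269² / 2988 = 48.4344.

48.434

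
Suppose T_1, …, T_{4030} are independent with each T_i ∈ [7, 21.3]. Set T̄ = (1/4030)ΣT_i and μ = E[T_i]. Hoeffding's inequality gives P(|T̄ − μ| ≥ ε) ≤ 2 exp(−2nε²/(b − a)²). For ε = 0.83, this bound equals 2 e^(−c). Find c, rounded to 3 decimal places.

27.153

c = 2nε²/(b − a)² = 2·4030·0.83² / 14.3² = 27.1531.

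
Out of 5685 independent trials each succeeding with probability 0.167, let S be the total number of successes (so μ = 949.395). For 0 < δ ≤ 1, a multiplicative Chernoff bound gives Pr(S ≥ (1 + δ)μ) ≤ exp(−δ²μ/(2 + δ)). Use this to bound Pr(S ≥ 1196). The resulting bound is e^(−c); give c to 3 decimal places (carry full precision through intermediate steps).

28.346

Write 1196 = (1 + δ)μ, so δ = 1196/949.395 − 1 = 0.2597496…
Then the exponent is δ²μ/(2 + δ) = (1196 − μ)² / (μ·(2 + δ)) = 28.346307.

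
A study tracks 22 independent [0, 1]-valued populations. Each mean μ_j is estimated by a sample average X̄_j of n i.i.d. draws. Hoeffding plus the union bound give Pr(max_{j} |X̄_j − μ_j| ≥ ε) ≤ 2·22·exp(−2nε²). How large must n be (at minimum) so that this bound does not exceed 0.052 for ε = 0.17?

117

Need 2·22·exp(−2nε²) ≤ 0.052, i.e. exp(−2nε²) ≤ 0.052/44.
So 2nε² ≥ ln(44/0.052) = 6.740701.
Hence n ≥ 6.740701/(2·0.17²) = 116.621.
The smallest integer n is 117.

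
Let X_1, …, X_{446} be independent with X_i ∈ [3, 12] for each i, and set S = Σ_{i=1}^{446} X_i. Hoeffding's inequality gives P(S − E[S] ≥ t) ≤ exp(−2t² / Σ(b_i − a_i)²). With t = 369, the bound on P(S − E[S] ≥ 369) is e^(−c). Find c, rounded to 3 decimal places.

Σ(b_i − a_i)² = 446·(9)² = 36126.
c = 2t²/36126 = 2·369²/36126 = 7.5381.

7.538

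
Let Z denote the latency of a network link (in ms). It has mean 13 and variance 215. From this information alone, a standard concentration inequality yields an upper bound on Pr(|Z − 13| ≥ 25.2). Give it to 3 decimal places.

Mean and variance are known, so Chebyshev's inequality applies.
Chebyshev: Pr(|Z − μ| ≥ t) ≤ Var(Z)/t².
Bound = 215 / 635.04 = 0.3386.

0.339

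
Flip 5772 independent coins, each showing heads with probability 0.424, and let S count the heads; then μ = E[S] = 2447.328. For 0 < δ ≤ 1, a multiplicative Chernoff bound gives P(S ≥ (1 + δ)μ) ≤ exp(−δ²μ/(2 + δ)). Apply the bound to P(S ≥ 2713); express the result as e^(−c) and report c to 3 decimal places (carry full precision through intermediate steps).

Write 2713 = (1 + δ)μ, so δ = 2713/2447.328 − 1 = 0.1085559…
Then the exponent is δ²μ/(2 + δ) = (2713 − μ)² / (μ·(2 + δ)) = 13.677737.

13.678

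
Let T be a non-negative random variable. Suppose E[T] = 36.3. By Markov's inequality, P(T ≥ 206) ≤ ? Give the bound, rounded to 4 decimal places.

Markov's inequality: for a non-negative random variable, P(T ≥ a) ≤ E[T]/a.
Here E[T] = 36.3 and a = 206, so the bound is 36.3/206 = 0.1762.

0.1762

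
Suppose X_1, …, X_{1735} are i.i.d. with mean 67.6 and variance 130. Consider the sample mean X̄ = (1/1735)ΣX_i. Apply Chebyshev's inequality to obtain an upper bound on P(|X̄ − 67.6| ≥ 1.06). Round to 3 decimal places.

Var(X̄) = Var(X_i)/n = 130/1735 = 0.074928.
Chebyshev: P(|X̄ − 67.6| ≥ 1.06) ≤ Var(X̄)/(1.06)² = 130/(1735·1.06²) = 0.0667.

0.067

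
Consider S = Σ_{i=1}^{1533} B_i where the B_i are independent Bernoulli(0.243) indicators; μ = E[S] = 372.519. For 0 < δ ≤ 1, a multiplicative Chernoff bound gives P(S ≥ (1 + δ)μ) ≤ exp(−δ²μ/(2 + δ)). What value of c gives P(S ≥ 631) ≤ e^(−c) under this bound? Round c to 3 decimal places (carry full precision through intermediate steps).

66.578

Write 631 = (1 + δ)μ, so δ = 631/372.519 − 1 = 0.6938733…
Then the exponent is δ²μ/(2 + δ) = (631 − μ)² / (μ·(2 + δ)) = 66.578139.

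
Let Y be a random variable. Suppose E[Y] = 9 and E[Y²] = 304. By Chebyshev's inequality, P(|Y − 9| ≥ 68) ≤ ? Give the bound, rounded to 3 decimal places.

Var(Y) = E[Y²] − (E[Y])² = 304 − 81 = 223.
Chebyshev's inequality: P(|Y − μ| ≥ t) ≤ Var(Y)/t² = 223/4624 = 0.0482.

0.048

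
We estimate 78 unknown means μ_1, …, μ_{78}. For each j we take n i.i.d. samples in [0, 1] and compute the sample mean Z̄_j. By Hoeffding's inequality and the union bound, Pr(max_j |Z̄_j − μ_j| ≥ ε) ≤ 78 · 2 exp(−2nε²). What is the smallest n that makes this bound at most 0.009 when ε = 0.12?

Need 2·78·exp(−2nε²) ≤ 0.009, i.e. exp(−2nε²) ≤ 0.009/156.
So 2nε² ≥ ln(156/0.009) = 9.760387.
Hence n ≥ 9.760387/(2·0.12²) = 338.902.
The smallest integer n is 339.

339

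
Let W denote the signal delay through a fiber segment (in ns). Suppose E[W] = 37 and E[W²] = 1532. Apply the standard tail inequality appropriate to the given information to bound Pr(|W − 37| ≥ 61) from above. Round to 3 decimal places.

The first two moments determine the variance, so Chebyshev's inequality is the sharpest standard bound available.
Var(W) = E[W²] − (E[W])² = 1532 − 1369 = 163.
Chebyshev's inequality: Pr(|W − μ| ≥ t) ≤ Var(W)/t² = 163/3721 = 0.0438.

0.044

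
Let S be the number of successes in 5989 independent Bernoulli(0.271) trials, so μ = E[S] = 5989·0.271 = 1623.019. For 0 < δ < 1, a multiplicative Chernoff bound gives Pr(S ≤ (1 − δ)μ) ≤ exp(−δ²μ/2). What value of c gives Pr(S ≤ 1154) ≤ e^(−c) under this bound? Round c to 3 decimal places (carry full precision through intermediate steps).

Write 1154 = (1 − δ)μ, so δ = 1 − 1154/1623.019 = 0.2889794…
Then the exponent is δ²μ/2 = (μ − 1154)²/(2μ) = 67.768406.

67.768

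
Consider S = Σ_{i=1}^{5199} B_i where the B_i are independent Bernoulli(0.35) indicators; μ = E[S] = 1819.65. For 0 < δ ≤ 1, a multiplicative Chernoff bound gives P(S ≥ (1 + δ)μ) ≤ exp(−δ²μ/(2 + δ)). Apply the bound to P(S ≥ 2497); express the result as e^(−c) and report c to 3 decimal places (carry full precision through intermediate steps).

106.287

Write 2497 = (1 + δ)μ, so δ = 2497/1819.65 − 1 = 0.3722419…
Then the exponent is δ²μ/(2 + δ) = (2497 − μ)² / (μ·(2 + δ)) = 106.286825.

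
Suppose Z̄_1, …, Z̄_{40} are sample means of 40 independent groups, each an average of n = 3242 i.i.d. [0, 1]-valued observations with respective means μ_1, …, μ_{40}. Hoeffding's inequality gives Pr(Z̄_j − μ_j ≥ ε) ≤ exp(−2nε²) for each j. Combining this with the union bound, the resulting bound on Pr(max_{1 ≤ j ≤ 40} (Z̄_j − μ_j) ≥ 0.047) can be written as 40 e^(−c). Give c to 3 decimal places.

Union bound over the 40 events: Pr(max_{1 ≤ j ≤ 40} (Z̄_j − μ_j) ≥ 0.047) ≤ 40·exp(−2nε²) = 40 exp(−2·3242·0.047²).
So c = 2·3242·0.047² = 14.3232.

14.323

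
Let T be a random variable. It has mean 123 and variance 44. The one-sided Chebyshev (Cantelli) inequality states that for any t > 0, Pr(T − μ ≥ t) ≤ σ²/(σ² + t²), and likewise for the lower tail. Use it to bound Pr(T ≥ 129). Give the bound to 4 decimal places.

Here σ² = 44 and t = 6, so σ² + t² = 80.
Cantelli's bound: 44/80 = 0.5500.

0.5500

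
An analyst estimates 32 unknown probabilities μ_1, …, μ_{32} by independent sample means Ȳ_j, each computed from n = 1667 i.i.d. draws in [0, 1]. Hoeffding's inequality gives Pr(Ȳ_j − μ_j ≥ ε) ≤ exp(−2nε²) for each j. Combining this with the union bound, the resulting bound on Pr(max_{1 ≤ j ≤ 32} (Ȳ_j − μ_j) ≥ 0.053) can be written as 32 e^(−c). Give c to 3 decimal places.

9.365

Union bound over the 32 events: Pr(max_{1 ≤ j ≤ 32} (Ȳ_j − μ_j) ≥ 0.053) ≤ 32·exp(−2nε²) = 32 exp(−2·1667·0.053²).
So c = 2·1667·0.053² = 9.3652.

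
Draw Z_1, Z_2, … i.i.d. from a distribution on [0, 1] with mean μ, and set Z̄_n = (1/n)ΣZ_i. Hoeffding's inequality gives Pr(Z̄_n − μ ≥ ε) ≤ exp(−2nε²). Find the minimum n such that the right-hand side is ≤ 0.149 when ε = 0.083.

Require exp(−2nε²) ≤ 0.149, i.e. 2nε² ≥ ln(1/0.149) = 1.903809.
So n ≥ 1.903809 / (2·0.083²) = 138.177.
The smallest integer n is 139.

139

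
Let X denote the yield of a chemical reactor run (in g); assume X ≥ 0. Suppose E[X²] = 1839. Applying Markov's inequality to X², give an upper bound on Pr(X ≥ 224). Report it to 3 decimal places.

Since X ≥ 0, the event {X ≥ 224} is the same as {X² ≥ 50176}.
Markov's inequality applied to X² gives Pr(X² ≥ 50176) ≤ E[X²]/50176 = 1839/50176 = 0.0367.

0.037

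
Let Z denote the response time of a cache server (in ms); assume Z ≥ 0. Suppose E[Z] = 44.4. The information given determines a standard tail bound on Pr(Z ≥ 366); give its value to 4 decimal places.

0.1213

Only the mean of a non-negative variable is known, so Markov's inequality is the applicable tail bound.
Markov's inequality: for a non-negative random variable, Pr(Z ≥ a) ≤ E[Z]/a.
Here E[Z] = 44.4 and a = 366, so the bound is 44.4/366 = 0.1213.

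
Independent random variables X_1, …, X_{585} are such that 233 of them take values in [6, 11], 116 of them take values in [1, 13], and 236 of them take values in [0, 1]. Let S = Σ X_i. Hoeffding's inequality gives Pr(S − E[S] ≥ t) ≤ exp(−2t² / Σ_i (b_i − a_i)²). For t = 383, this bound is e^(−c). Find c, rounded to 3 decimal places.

12.887

Σ(b_i − a_i)² = 233·5² + 116·12² + 236·1² = 22765.
c = 2t² / 22765 = 2·383² / 22765 = 12.8872.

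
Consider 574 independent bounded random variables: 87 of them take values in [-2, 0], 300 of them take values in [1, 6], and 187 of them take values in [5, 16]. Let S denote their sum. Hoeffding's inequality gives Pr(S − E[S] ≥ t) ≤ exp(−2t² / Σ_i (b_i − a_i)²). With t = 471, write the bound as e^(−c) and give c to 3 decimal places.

Σ(b_i − a_i)² = 87·2² + 300·5² + 187·11² = 30475.
c = 2t² / 30475 = 2·471² / 30475 = 14.5589.

14.559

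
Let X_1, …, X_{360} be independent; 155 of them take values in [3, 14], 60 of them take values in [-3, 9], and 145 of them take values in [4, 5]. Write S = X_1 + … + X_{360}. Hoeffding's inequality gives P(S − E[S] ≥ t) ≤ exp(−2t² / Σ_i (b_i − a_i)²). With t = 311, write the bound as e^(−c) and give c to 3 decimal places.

7.024

Σ(b_i − a_i)² = 155·11² + 60·12² + 145·1² = 27540.
c = 2t² / 27540 = 2·311² / 27540 = 7.0240.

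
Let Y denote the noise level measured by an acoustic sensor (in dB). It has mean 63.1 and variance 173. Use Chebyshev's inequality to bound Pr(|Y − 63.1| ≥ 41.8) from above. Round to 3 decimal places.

Chebyshev: Pr(|Y − μ| ≥ t) ≤ Var(Y)/t².
Bound = 173 / 1747.24 = 0.0990.

0.099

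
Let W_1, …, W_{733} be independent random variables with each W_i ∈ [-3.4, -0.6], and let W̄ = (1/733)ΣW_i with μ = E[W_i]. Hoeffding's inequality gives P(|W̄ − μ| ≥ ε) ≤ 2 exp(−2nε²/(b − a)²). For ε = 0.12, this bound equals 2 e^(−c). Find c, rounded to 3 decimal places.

c = 2nε²/(b − a)² = 2·733·0.12² / 2.8² = 2.6927.

2.693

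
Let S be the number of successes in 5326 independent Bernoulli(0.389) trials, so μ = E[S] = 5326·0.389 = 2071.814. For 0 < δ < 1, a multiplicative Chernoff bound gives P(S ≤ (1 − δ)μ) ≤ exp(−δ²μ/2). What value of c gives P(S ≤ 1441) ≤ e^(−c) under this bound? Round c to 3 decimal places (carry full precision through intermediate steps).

Write 1441 = (1 − δ)μ, so δ = 1 − 1441/2071.814 = 0.3044742…
Then the exponent is δ²μ/2 = (μ − 1441)²/(2μ) = 96.033308.

96.033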